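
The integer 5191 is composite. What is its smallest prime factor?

29

5191 is odd.
Digit sum 16, not divisible by 3.
Ends in 1: not divisible by 5.
7: 5191 = 7·741 + 4
11: 5191 = 11·471 + 10
13: 5191 = 13·399 + 4
17: 5191 = 17·305 + 6
19: 5191 = 19·273 + 4
23: 5191 = 23·225 + 16
29: 5191 = 29·179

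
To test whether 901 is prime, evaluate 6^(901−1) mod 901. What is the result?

6^1 ≡ 6 (mod 901)
6^2 ≡ 6^2 = 36 ≡ 36 (mod 901)
6^4 ≡ 36^2 = 1296 ≡ 395 (mod 901)
6^8 ≡ 395^2 = 156025 ≡ 152 (mod 901)
6^16 ≡ 152^2 = 23104 ≡ 579 (mod 901)
6^32 ≡ 579^2 = 335241 ≡ 69 (mod 901)
6^64 ≡ 69^2 = 4761 ≡ 256 (mod 901)
6^128 ≡ 256^2 = 65536 ≡ 664 (mod 901)
6^256 ≡ 664^2 = 440896 ≡ 307 (mod 901)
6^512 ≡ 307^2 = 94249 ≡ 545 (mod 901)
900 = 512 + 256 + 128 + 4 in binary powers of 2.
So 6^900 ≡ 545 · 307 · 664 · 395 ≡ 208 (mod 901).
Since 208 ≠ 1, base 6 is a Fermat witness: 901 is composite.

208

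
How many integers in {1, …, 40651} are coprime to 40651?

36192

Factor: 40651 = 13 · 53 · 59.
φ(40651) = (13−1) · (53−1) · (59−1) = 12 · 52 · 58 = 36192.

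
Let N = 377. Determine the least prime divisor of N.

13

377 is odd.
Digit sum 17, not divisible by 3.
Ends in 7: not divisible by 5.
7: 377 = 7·53 + 6
11: 377 = 11·34 + 3
13: 377 = 13·29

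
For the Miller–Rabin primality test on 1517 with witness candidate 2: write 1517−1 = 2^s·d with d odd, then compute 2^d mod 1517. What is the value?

1517 − 1 = 1516 = 2^2 · 379, so d = 379.
2^1 ≡ 2 (mod 1517)
2^2 ≡ 2^2 = 4 ≡ 4 (mod 1517)
2^4 ≡ 4^2 = 16 ≡ 16 (mod 1517)
2^8 ≡ 16^2 = 256 ≡ 256 (mod 1517)
2^16 ≡ 256^2 = 65536 ≡ 305 (mod 1517)
2^32 ≡ 305^2 = 93025 ≡ 488 (mod 1517)
2^64 ≡ 488^2 = 238144 ≡ 1492 (mod 1517)
2^128 ≡ 1492^2 = 2226064 ≡ 625 (mod 1517)
2^256 ≡ 625^2 = 390625 ≡ 756 (mod 1517)
379 = 256 + 64 + 32 + 16 + 8 + 2 + 1 in binary powers of 2.
So 2^379 ≡ 756 · 1492 · 488 · 305 · 256 · 4 · 2 ≡ 923 (mod 1517).
Squaring chain: 923 → 892; never reaches −1, so base 2 is a Miller–Rabin witness that 1517 is composite.

923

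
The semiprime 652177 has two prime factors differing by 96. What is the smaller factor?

761

Since p = q + 96, we have 652177 = q(q + 96), so q² + 96q − 652177 = 0.
Discriminant: 96² + 4·652177 = 9216 + 2608708 = 2617924; √2617924 = 1618.
q = (−96 + 1618)/2 = 761, and p = q + 96 = 857.
Check: 761 · 857 = 652177.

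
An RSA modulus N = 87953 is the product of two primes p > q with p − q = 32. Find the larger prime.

Since p = q + 32, we have 87953 = q(q + 32), so q² + 32q − 87953 = 0.
Discriminant: 32² + 4·87953 = 1024 + 351812 = 352836; √352836 = 594.
q = (−32 + 594)/2 = 281, and p = q + 32 = 313.
Check: 281 · 313 = 87953.

313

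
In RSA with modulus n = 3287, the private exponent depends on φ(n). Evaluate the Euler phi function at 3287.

3096

Factor: 3287 = 19 · 173.
φ(3287) = (19−1) · (173−1) = 18 · 172 = 3096.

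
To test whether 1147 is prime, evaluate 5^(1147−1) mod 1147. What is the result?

249

5^1 ≡ 5 (mod 1147)
5^2 ≡ 5^2 = 25 ≡ 25 (mod 1147)
5^4 ≡ 25^2 = 625 ≡ 625 (mod 1147)
5^8 ≡ 625^2 = 390625 ≡ 645 (mod 1147)
5^16 ≡ 645^2 = 416025 ≡ 811 (mod 1147)
5^32 ≡ 811^2 = 657721 ≡ 490 (mod 1147)
5^64 ≡ 490^2 = 240100 ≡ 377 (mod 1147)
5^128 ≡ 377^2 = 142129 ≡ 1048 (mod 1147)
5^256 ≡ 1048^2 = 1098304 ≡ 625 (mod 1147)
5^512 ≡ 625^2 = 390625 ≡ 645 (mod 1147)
5^1024 ≡ 645^2 = 416025 ≡ 811 (mod 1147)
1146 = 1024 + 64 + 32 + 16 + 8 + 2 in binary powers of 2.
So 5^1146 ≡ 811 · 377 · 490 · 811 · 645 · 25 ≡ 249 (mod 1147).
Since 249 ≠ 1, base 5 is a Fermat witness: 1147 is composite.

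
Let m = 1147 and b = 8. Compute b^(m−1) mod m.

8^1 ≡ 8 (mod 1147)
8^2 ≡ 8^2 = 64 ≡ 64 (mod 1147)
8^4 ≡ 64^2 = 4096 ≡ 655 (mod 1147)
8^8 ≡ 655^2 = 429025 ≡ 47 (mod 1147)
8^16 ≡ 47^2 = 2209 ≡ 1062 (mod 1147)
8^32 ≡ 1062^2 = 1127844 ≡ 343 (mod 1147)
8^64 ≡ 343^2 = 117649 ≡ 655 (mod 1147)
8^128 ≡ 655^2 = 429025 ≡ 47 (mod 1147)
8^256 ≡ 47^2 = 2209 ≡ 1062 (mod 1147)
8^512 ≡ 1062^2 = 1127844 ≡ 343 (mod 1147)
8^1024 ≡ 343^2 = 117649 ≡ 655 (mod 1147)
1146 = 1024 + 64 + 32 + 16 + 8 + 2 in binary powers of 2.
So 8^1146 ≡ 655 · 655 · 343 · 1062 · 47 · 64 ≡ 628 (mod 1147).
Since 628 ≠ 1, base 8 is a Fermat witness: 1147 is composite.

628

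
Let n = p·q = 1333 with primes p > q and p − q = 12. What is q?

Since p = q + 12, we have 1333 = q(q + 12), so q² + 12q − 1333 = 0.
Discriminant: 12² + 4·1333 = 144 + 5332 = 5476; √5476 = 74.
q = (−12 + 74)/2 = 31, and p = q + 12 = 43.
Check: 31 · 43 = 1333.

31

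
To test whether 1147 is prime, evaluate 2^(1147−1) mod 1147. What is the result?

529

2^1 ≡ 2 (mod 1147)
2^2 ≡ 2^2 = 4 ≡ 4 (mod 1147)
2^4 ≡ 4^2 = 16 ≡ 16 (mod 1147)
2^8 ≡ 16^2 = 256 ≡ 256 (mod 1147)
2^16 ≡ 256^2 = 65536 ≡ 157 (mod 1147)
2^32 ≡ 157^2 = 24649 ≡ 562 (mod 1147)
2^64 ≡ 562^2 = 315844 ≡ 419 (mod 1147)
2^128 ≡ 419^2 = 175561 ≡ 70 (mod 1147)
2^256 ≡ 70^2 = 4900 ≡ 312 (mod 1147)
2^512 ≡ 312^2 = 97344 ≡ 996 (mod 1147)
2^1024 ≡ 996^2 = 992016 ≡ 1008 (mod 1147)
1146 = 1024 + 64 + 32 + 16 + 8 + 2 in binary powers of 2.
So 2^1146 ≡ 1008 · 419 · 562 · 157 · 256 · 4 ≡ 529 (mod 1147).
Since 529 ≠ 1, base 2 is a Fermat witness: 1147 is composite.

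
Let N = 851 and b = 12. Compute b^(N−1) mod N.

12^1 ≡ 12 (mod 851)
12^2 ≡ 12^2 = 144 ≡ 144 (mod 851)
12^4 ≡ 144^2 = 20736 ≡ 312 (mod 851)
12^8 ≡ 312^2 = 97344 ≡ 330 (mod 851)
12^16 ≡ 330^2 = 108900 ≡ 823 (mod 851)
12^32 ≡ 823^2 = 677329 ≡ 784 (mod 851)
12^64 ≡ 784^2 = 614656 ≡ 234 (mod 851)
12^128 ≡ 234^2 = 54756 ≡ 292 (mod 851)
12^256 ≡ 292^2 = 85264 ≡ 164 (mod 851)
12^512 ≡ 164^2 = 26896 ≡ 515 (mod 851)
850 = 512 + 256 + 64 + 16 + 2 in binary powers of 2.
So 12^850 ≡ 515 · 164 · 234 · 823 · 144 ≡ 164 (mod 851).
Since 164 ≠ 1, base 12 is a Fermat witness: 851 is composite.

164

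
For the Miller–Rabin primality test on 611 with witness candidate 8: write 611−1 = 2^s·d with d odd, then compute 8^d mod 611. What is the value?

307

611 − 1 = 610 = 2^1 · 305, so d = 305.
8^1 ≡ 8 (mod 611)
8^2 ≡ 8^2 = 64 ≡ 64 (mod 611)
8^4 ≡ 64^2 = 4096 ≡ 430 (mod 611)
8^8 ≡ 430^2 = 184900 ≡ 378 (mod 611)
8^16 ≡ 378^2 = 142884 ≡ 521 (mod 611)
8^32 ≡ 521^2 = 271441 ≡ 157 (mod 611)
8^64 ≡ 157^2 = 24649 ≡ 209 (mod 611)
8^128 ≡ 209^2 = 43681 ≡ 300 (mod 611)
8^256 ≡ 300^2 = 90000 ≡ 183 (mod 611)
305 = 256 + 32 + 16 + 1 in binary powers of 2.
So 8^305 ≡ 183 · 157 · 521 · 8 ≡ 307 (mod 611).
Squaring chain: 307; never reaches −1, so base 8 is a Miller–Rabin witness that 611 is composite.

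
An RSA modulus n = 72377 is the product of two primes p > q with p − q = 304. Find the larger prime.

Since p = q + 304, we have 72377 = q(q + 304), so q² + 304q − 72377 = 0.
Discriminant: 304² + 4·72377 = 92416 + 289508 = 381924; √381924 = 618.
q = (−304 + 618)/2 = 157, and p = q + 304 = 461.
Check: 157 · 461 = 72377.

461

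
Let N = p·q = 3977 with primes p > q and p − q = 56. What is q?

41

Since p = q + 56, we have 3977 = q(q + 56), so q² + 56q − 3977 = 0.
Discriminant: 56² + 4·3977 = 3136 + 15908 = 19044; √19044 = 138.
q = (−56 + 138)/2 = 41, and p = q + 56 = 97.
Check: 41 · 97 = 3977.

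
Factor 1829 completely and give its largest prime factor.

59

1829 = 31 · 59
59 is prime.
So 1829 = 31 · 59; the largest prime factor is 59.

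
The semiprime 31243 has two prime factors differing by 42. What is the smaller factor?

Since p = q + 42, we have 31243 = q(q + 42), so q² + 42q − 31243 = 0.
Discriminant: 42² + 4·31243 = 1764 + 124972 = 126736; √126736 = 356.
q = (−42 + 356)/2 = 157, and p = q + 42 = 199.
Check: 157 · 199 = 31243.

157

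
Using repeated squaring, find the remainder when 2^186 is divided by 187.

2^1 ≡ 2 (mod 187)
2^2 ≡ 2^2 = 4 ≡ 4 (mod 187)
2^4 ≡ 4^2 = 16 ≡ 16 (mod 187)
2^8 ≡ 16^2 = 256 ≡ 69 (mod 187)
2^16 ≡ 69^2 = 4761 ≡ 86 (mod 187)
2^32 ≡ 86^2 = 7396 ≡ 103 (mod 187)
2^64 ≡ 103^2 = 10609 ≡ 137 (mod 187)
2^128 ≡ 137^2 = 18769 ≡ 69 (mod 187)
186 = 128 + 32 + 16 + 8 + 2 in binary powers of 2.
So 2^186 ≡ 69 · 103 · 86 · 69 · 4 ≡ 174 (mod 187).
Since 174 ≠ 1, base 2 is a Fermat witness: 187 is composite.

174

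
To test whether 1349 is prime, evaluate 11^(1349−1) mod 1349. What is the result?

1094

11^1 ≡ 11 (mod 1349)
11^2 ≡ 11^2 = 121 ≡ 121 (mod 1349)
11^4 ≡ 121^2 = 14641 ≡ 1151 (mod 1349)
11^8 ≡ 1151^2 = 1324801 ≡ 83 (mod 1349)
11^16 ≡ 83^2 = 6889 ≡ 144 (mod 1349)
11^32 ≡ 144^2 = 20736 ≡ 501 (mod 1349)
11^64 ≡ 501^2 = 251001 ≡ 87 (mod 1349)
11^128 ≡ 87^2 = 7569 ≡ 824 (mod 1349)
11^256 ≡ 824^2 = 678976 ≡ 429 (mod 1349)
11^512 ≡ 429^2 = 184041 ≡ 577 (mod 1349)
11^1024 ≡ 577^2 = 332929 ≡ 1075 (mod 1349)
1348 = 1024 + 256 + 64 + 4 in binary powers of 2.
So 11^1348 ≡ 1075 · 429 · 87 · 1151 ≡ 1094 (mod 1349).
Since 1094 ≠ 1, base 11 is a Fermat witness: 1349 is composite.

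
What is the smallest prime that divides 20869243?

20869243 is odd.
Digit sum 34, not divisible by 3.
Ends in 3: not divisible by 5.
7: 20869243 = 7·2981320 + 3
11: 20869243 = 11·1897203 + 10
13: 20869243 = 13·1605326 + 5
17: 20869243 = 17·1227602 + 9
19: 20869243 = 19·1098381 + 4
23: 20869243 = 23·907358 + 9
29: 20869243 = 29·719629 + 2
31: 20869243 = 31·673201 + 12
37: 20869243 = 37·564033 + 22
41: 20869243 = 41·509005 + 38
43: 20869243 = 43·485331 + 10
47: 20869243 = 47·444026 + 21
53: 20869243 = 53·393759 + 16
59: 20869243 = 59·353715 + 58
61: 20869243 = 61·342118 + 45
67: 20869243 = 67·311481 + 16
71: 20869243 = 71·293933

71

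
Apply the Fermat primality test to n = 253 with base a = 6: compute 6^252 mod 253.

6^1 ≡ 6 (mod 253)
6^2 ≡ 6^2 = 36 ≡ 36 (mod 253)
6^4 ≡ 36^2 = 1296 ≡ 31 (mod 253)
6^8 ≡ 31^2 = 961 ≡ 202 (mod 253)
6^16 ≡ 202^2 = 40804 ≡ 71 (mod 253)
6^32 ≡ 71^2 = 5041 ≡ 234 (mod 253)
6^64 ≡ 234^2 = 54756 ≡ 108 (mod 253)
6^128 ≡ 108^2 = 11664 ≡ 26 (mod 253)
252 = 128 + 64 + 32 + 16 + 8 + 4 in binary powers of 2.
So 6^252 ≡ 26 · 108 · 234 · 71 · 202 · 31 ≡ 234 (mod 253).
Since 234 ≠ 1, base 6 is a Fermat witness: 253 is composite.

234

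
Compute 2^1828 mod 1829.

2^1 ≡ 2 (mod 1829)
2^2 ≡ 2^2 = 4 ≡ 4 (mod 1829)
2^4 ≡ 4^2 = 16 ≡ 16 (mod 1829)
2^8 ≡ 16^2 = 256 ≡ 256 (mod 1829)
2^16 ≡ 256^2 = 65536 ≡ 1521 (mod 1829)
2^32 ≡ 1521^2 = 2313441 ≡ 1585 (mod 1829)
2^64 ≡ 1585^2 = 2512225 ≡ 1008 (mod 1829)
2^128 ≡ 1008^2 = 1016064 ≡ 969 (mod 1829)
2^256 ≡ 969^2 = 938961 ≡ 684 (mod 1829)
2^512 ≡ 684^2 = 467856 ≡ 1461 (mod 1829)
2^1024 ≡ 1461^2 = 2134521 ≡ 78 (mod 1829)
1828 = 1024 + 512 + 256 + 32 + 4 in binary powers of 2.
So 2^1828 ≡ 78 · 1461 · 684 · 1585 · 16 ≡ 411 (mod 1829).
Since 411 ≠ 1, base 2 is a Fermat witness: 1829 is composite.

411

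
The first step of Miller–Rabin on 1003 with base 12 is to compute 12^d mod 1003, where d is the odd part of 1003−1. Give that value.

1003 − 1 = 1002 = 2^1 · 501, so d = 501.
12^1 ≡ 12 (mod 1003)
12^2 ≡ 12^2 = 144 ≡ 144 (mod 1003)
12^4 ≡ 144^2 = 20736 ≡ 676 (mod 1003)
12^8 ≡ 676^2 = 456976 ≡ 611 (mod 1003)
12^16 ≡ 611^2 = 373321 ≡ 205 (mod 1003)
12^32 ≡ 205^2 = 42025 ≡ 902 (mod 1003)
12^64 ≡ 902^2 = 813604 ≡ 171 (mod 1003)
12^128 ≡ 171^2 = 29241 ≡ 154 (mod 1003)
12^256 ≡ 154^2 = 23716 ≡ 647 (mod 1003)
501 = 256 + 128 + 64 + 32 + 16 + 4 + 1 in binary powers of 2.
So 12^501 ≡ 647 · 154 · 171 · 902 · 205 · 676 · 12 ≡ 139 (mod 1003).
Squaring chain: 139; never reaches −1, so base 12 is a Miller–Rabin witness that 1003 is composite.

139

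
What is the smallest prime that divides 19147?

19147 is odd.
Digit sum 22, not divisible by 3.
Ends in 7: not divisible by 5.
7: 19147 = 7·2735 + 2
11: 19147 = 11·1740 + 7
13: 19147 = 13·1472 + 11
17: 19147 = 17·1126 + 5
19: 19147 = 19·1007 + 14
23: 19147 = 23·832 + 11
29: 19147 = 29·660 + 7
31: 19147 = 31·617 + 20
37: 19147 = 37·517 + 18
41: 19147 = 41·467

41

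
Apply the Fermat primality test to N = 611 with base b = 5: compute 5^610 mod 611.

5^1 ≡ 5 (mod 611)
5^2 ≡ 5^2 = 25 ≡ 25 (mod 611)
5^4 ≡ 25^2 = 625 ≡ 14 (mod 611)
5^8 ≡ 14^2 = 196 ≡ 196 (mod 611)
5^16 ≡ 196^2 = 38416 ≡ 534 (mod 611)
5^32 ≡ 534^2 = 285156 ≡ 430 (mod 611)
5^64 ≡ 430^2 = 184900 ≡ 378 (mod 611)
5^128 ≡ 378^2 = 142884 ≡ 521 (mod 611)
5^256 ≡ 521^2 = 271441 ≡ 157 (mod 611)
5^512 ≡ 157^2 = 24649 ≡ 209 (mod 611)
610 = 512 + 64 + 32 + 2 in binary powers of 2.
So 5^610 ≡ 209 · 378 · 430 · 25 ≡ 441 (mod 611).
Since 441 ≠ 1, base 5 is a Fermat witness: 611 is composite.

441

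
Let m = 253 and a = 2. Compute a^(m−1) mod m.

2^1 ≡ 2 (mod 253)
2^2 ≡ 2^2 = 4 ≡ 4 (mod 253)
2^4 ≡ 4^2 = 16 ≡ 16 (mod 253)
2^8 ≡ 16^2 = 256 ≡ 3 (mod 253)
2^16 ≡ 3^2 = 9 ≡ 9 (mod 253)
2^32 ≡ 9^2 = 81 ≡ 81 (mod 253)
2^64 ≡ 81^2 = 6561 ≡ 236 (mod 253)
2^128 ≡ 236^2 = 55696 ≡ 36 (mod 253)
252 = 128 + 64 + 32 + 16 + 8 + 4 in binary powers of 2.
So 2^252 ≡ 36 · 236 · 81 · 9 · 3 · 16 ≡ 81 (mod 253).
Since 81 ≠ 1, base 2 is a Fermat witness: 253 is composite.

81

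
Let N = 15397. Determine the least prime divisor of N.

89

15397 is odd.
Digit sum 25, not divisible by 3.
Ends in 7: not divisible by 5.
7: 15397 = 7·2199 + 4
11: 15397 = 11·1399 + 8
13: 15397 = 13·1184 + 5
17: 15397 = 17·905 + 12
19: 15397 = 19·810 + 7
23: 15397 = 23·669 + 10
29: 15397 = 29·530 + 27
31: 15397 = 31·496 + 21
37: 15397 = 37·416 + 5
41: 15397 = 41·375 + 22
43: 15397 = 43·358 + 3
47: 15397 = 47·327 + 28
53: 15397 = 53·290 + 27
59: 15397 = 59·260 + 57
61: 15397 = 61·252 + 25
67: 15397 = 67·229 + 54
71: 15397 = 71·216 + 61
73: 15397 = 73·210 + 67
79: 15397 = 79·194 + 71
83: 15397 = 83·185 + 42
89: 15397 = 89·173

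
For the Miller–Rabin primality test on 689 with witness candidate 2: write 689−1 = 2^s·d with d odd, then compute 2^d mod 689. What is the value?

689 − 1 = 688 = 2^4 · 43, so d = 43.
2^1 ≡ 2 (mod 689)
2^2 ≡ 2^2 = 4 ≡ 4 (mod 689)
2^4 ≡ 4^2 = 16 ≡ 16 (mod 689)
2^8 ≡ 16^2 = 256 ≡ 256 (mod 689)
2^16 ≡ 256^2 = 65536 ≡ 81 (mod 689)
2^32 ≡ 81^2 = 6561 ≡ 360 (mod 689)
43 = 32 + 8 + 2 + 1 in binary powers of 2.
So 2^43 ≡ 360 · 256 · 4 · 2 ≡ 50 (mod 689).
Squaring chain: 50 → 433 → 81 → 360; never reaches −1, so base 2 is a Miller–Rabin witness that 689 is composite.

50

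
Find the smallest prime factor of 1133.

11

1133 is odd.
Digit sum 8, not divisible by 3.
Ends in 3: not divisible by 5.
7: 1133 = 7·161 + 6
11: 1133 = 11·103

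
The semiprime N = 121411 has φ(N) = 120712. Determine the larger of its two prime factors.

383

φ(n) = (p−1)(q−1) = n − (p+q) + 1, so p + q = 121411 − 120712 + 1 = 700.
p and q are the roots of t² − 700t + 121411 = 0.
Discriminant: 700² − 4·121411 = 490000 − 485644 = 4356; √4356 = 66.
q = (700 − 66)/2 = 317, p = (700 + 66)/2 = 383.
Check: 317 · 383 = 121411.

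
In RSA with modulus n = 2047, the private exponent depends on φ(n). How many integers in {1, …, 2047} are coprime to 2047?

Factor: 2047 = 23 · 89.
φ(2047) = (23−1) · (89−1) = 22 · 88 = 1936.

1936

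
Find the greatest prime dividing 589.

589 = 19 · 31
31 is prime.
So 589 = 19 · 31; the largest prime factor is 31.

31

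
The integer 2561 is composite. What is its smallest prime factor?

2561 is odd.
Digit sum 14, not divisible by 3.
Ends in 1: not divisible by 5.
7: 2561 = 7·365 + 6
11: 2561 = 11·232 + 9
13: 2561 = 13·197

13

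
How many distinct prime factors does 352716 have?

6

352716 = 2^2 · 88179
88179 = 3 · 29393
29393 = 7 · 4199
4199 = 13 · 323
323 = 17 · 19
352716 = 2^2 · 3 · 7 · 13 · 17 · 19, which has 6 distinct prime factors.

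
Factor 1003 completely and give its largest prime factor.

1003 = 17 · 59
59 is prime.
So 1003 = 17 · 59; the largest prime factor is 59.

59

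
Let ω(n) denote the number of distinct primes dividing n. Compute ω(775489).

775489 = 11^2 · 6409
6409 = 13 · 493
493 = 17 · 29
775489 = 11^2 · 13 · 17 · 29, which has 4 distinct prime factors.

4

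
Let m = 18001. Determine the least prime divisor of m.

18001 is odd.
Digit sum 10, not divisible by 3.
Ends in 1: not divisible by 5.
7: 18001 = 7·2571 + 4
11: 18001 = 11·1636 + 5
13: 18001 = 13·1384 + 9
17: 18001 = 17·1058 + 15
19: 18001 = 19·947 + 8
23: 18001 = 23·782 + 15
29: 18001 = 29·620 + 21
31: 18001 = 31·580 + 21
37: 18001 = 37·486 + 19
41: 18001 = 41·439 + 2
43: 18001 = 43·418 + 27
47: 18001 = 47·383

47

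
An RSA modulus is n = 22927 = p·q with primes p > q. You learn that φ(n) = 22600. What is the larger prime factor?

227

φ(n) = (p−1)(q−1) = n − (p+q) + 1, so p + q = 22927 − 22600 + 1 = 328.
p and q are the roots of t² − 328t + 22927 = 0.
Discriminant: 328² − 4·22927 = 107584 − 91708 = 15876; √15876 = 126.
q = (328 − 126)/2 = 101, p = (328 + 126)/2 = 227.
Check: 101 · 227 = 22927.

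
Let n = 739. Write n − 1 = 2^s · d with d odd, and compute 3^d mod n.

739 − 1 = 738 = 2^1 · 369, so d = 369.
3^1 ≡ 3 (mod 739)
3^2 ≡ 3^2 = 9 ≡ 9 (mod 739)
3^4 ≡ 9^2 = 81 ≡ 81 (mod 739)
3^8 ≡ 81^2 = 6561 ≡ 649 (mod 739)
3^16 ≡ 649^2 = 421201 ≡ 710 (mod 739)
3^32 ≡ 710^2 = 504100 ≡ 102 (mod 739)
3^64 ≡ 102^2 = 10404 ≡ 58 (mod 739)
3^128 ≡ 58^2 = 3364 ≡ 408 (mod 739)
3^256 ≡ 408^2 = 166464 ≡ 189 (mod 739)
369 = 256 + 64 + 32 + 16 + 1 in binary powers of 2.
So 3^369 ≡ 189 · 58 · 102 · 710 · 3 ≡ 738 (mod 739).
Since 3^d ≡ 738 (mod 739), base 3 does not prove 739 composite.

738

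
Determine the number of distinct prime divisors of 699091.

3

699091 = 17^2 · 2419
2419 = 41 · 59
699091 = 17^2 · 41 · 59, which has 3 distinct prime factors.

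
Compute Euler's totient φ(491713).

Factor: 491713 = 41 · 67 · 179.
φ(491713) = (41−1) · (67−1) · (179−1) = 40 · 66 · 178 = 469920.

469920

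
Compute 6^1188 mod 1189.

6^1 ≡ 6 (mod 1189)
6^2 ≡ 6^2 = 36 ≡ 36 (mod 1189)
6^4 ≡ 36^2 = 1296 ≡ 107 (mod 1189)
6^8 ≡ 107^2 = 11449 ≡ 748 (mod 1189)
6^16 ≡ 748^2 = 559504 ≡ 674 (mod 1189)
6^32 ≡ 674^2 = 454276 ≡ 78 (mod 1189)
6^64 ≡ 78^2 = 6084 ≡ 139 (mod 1189)
6^128 ≡ 139^2 = 19321 ≡ 297 (mod 1189)
6^256 ≡ 297^2 = 88209 ≡ 223 (mod 1189)
6^512 ≡ 223^2 = 49729 ≡ 980 (mod 1189)
6^1024 ≡ 980^2 = 960400 ≡ 877 (mod 1189)
1188 = 1024 + 128 + 32 + 4 in binary powers of 2.
So 6^1188 ≡ 877 · 297 · 78 · 107 ≡ 605 (mod 1189).
Since 605 ≠ 1, base 6 is a Fermat witness: 1189 is composite.

605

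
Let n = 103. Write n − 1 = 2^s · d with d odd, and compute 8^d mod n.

1

103 − 1 = 102 = 2^1 · 51, so d = 51.
8^1 ≡ 8 (mod 103)
8^2 ≡ 8^2 = 64 ≡ 64 (mod 103)
8^4 ≡ 64^2 = 4096 ≡ 79 (mod 103)
8^8 ≡ 79^2 = 6241 ≡ 61 (mod 103)
8^16 ≡ 61^2 = 3721 ≡ 13 (mod 103)
8^32 ≡ 13^2 = 169 ≡ 66 (mod 103)
51 = 32 + 16 + 2 + 1 in binary powers of 2.
So 8^51 ≡ 66 · 13 · 64 · 8 ≡ 1 (mod 103).
Since 8^d ≡ 1 (mod 103), base 8 does not prove 103 composite.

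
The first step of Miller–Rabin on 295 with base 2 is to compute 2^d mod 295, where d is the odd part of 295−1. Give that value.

173

295 − 1 = 294 = 2^1 · 147, so d = 147.
2^1 ≡ 2 (mod 295)
2^2 ≡ 2^2 = 4 ≡ 4 (mod 295)
2^4 ≡ 4^2 = 16 ≡ 16 (mod 295)
2^8 ≡ 16^2 = 256 ≡ 256 (mod 295)
2^16 ≡ 256^2 = 65536 ≡ 46 (mod 295)
2^32 ≡ 46^2 = 2116 ≡ 51 (mod 295)
2^64 ≡ 51^2 = 2601 ≡ 241 (mod 295)
2^128 ≡ 241^2 = 58081 ≡ 261 (mod 295)
147 = 128 + 16 + 2 + 1 in binary powers of 2.
So 2^147 ≡ 261 · 46 · 4 · 2 ≡ 173 (mod 295).
Squaring chain: 173; never reaches −1, so base 2 is a Miller–Rabin witness that 295 is composite.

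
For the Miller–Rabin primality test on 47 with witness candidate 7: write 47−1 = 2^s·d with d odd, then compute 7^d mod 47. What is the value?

47 − 1 = 46 = 2^1 · 23, so d = 23.
7^1 ≡ 7 (mod 47)
7^2 ≡ 7^2 = 49 ≡ 2 (mod 47)
7^4 ≡ 2^2 = 4 ≡ 4 (mod 47)
7^8 ≡ 4^2 = 16 ≡ 16 (mod 47)
7^16 ≡ 16^2 = 256 ≡ 21 (mod 47)
23 = 16 + 4 + 2 + 1 in binary powers of 2.
So 7^23 ≡ 21 · 4 · 2 · 7 ≡ 1 (mod 47).
Since 7^d ≡ 1 (mod 47), base 7 does not prove 47 composite.

1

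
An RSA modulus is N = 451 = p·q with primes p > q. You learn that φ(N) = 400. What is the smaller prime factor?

11

φ(n) = (p−1)(q−1) = n − (p+q) + 1, so p + q = 451 − 400 + 1 = 52.
p and q are the roots of t² − 52t + 451 = 0.
Discriminant: 52² − 4·451 = 2704 − 1804 = 900; √900 = 30.
q = (52 − 30)/2 = 11, p = (52 + 30)/2 = 41.
Check: 11 · 41 = 451.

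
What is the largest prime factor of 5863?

5863 = 11 · 533
533 = 13 · 41
41 is prime.
So 5863 = 11 · 13 · 41; the largest prime factor is 41.

41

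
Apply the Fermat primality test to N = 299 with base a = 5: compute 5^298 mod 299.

5^1 ≡ 5 (mod 299)
5^2 ≡ 5^2 = 25 ≡ 25 (mod 299)
5^4 ≡ 25^2 = 625 ≡ 27 (mod 299)
5^8 ≡ 27^2 = 729 ≡ 131 (mod 299)
5^16 ≡ 131^2 = 17161 ≡ 118 (mod 299)
5^32 ≡ 118^2 = 13924 ≡ 170 (mod 299)
5^64 ≡ 170^2 = 28900 ≡ 196 (mod 299)
5^128 ≡ 196^2 = 38416 ≡ 144 (mod 299)
5^256 ≡ 144^2 = 20736 ≡ 105 (mod 299)
298 = 256 + 32 + 8 + 2 in binary powers of 2.
So 5^298 ≡ 105 · 170 · 131 · 25 ≡ 64 (mod 299).
Since 64 ≠ 1, base 5 is a Fermat witness: 299 is composite.

64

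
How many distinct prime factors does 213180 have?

213180 = 2^2 · 53295
53295 = 3 · 17765
17765 = 5 · 3553
3553 = 11 · 323
323 = 17 · 19
213180 = 2^2 · 3 · 5 · 11 · 17 · 19, which has 6 distinct prime factors.

6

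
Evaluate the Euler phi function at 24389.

23548

Factor: 24389 = 29^3.
φ(24389) = 29^2·(29−1) = 23548.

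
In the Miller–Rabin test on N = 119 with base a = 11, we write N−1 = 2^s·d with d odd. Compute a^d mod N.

119 − 1 = 118 = 2^1 · 59, so d = 59.
11^1 ≡ 11 (mod 119)
11^2 ≡ 11^2 = 121 ≡ 2 (mod 119)
11^4 ≡ 2^2 = 4 ≡ 4 (mod 119)
11^8 ≡ 4^2 = 16 ≡ 16 (mod 119)
11^16 ≡ 16^2 = 256 ≡ 18 (mod 119)
11^32 ≡ 18^2 = 324 ≡ 86 (mod 119)
59 = 32 + 16 + 8 + 2 + 1 in binary powers of 2.
So 11^59 ≡ 86 · 18 · 16 · 2 · 11 ≡ 114 (mod 119).
Squaring chain: 114; never reaches −1, so base 11 is a Miller–Rabin witness that 119 is composite.

114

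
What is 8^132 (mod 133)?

8^1 ≡ 8 (mod 133)
8^2 ≡ 8^2 = 64 ≡ 64 (mod 133)
8^4 ≡ 64^2 = 4096 ≡ 106 (mod 133)
8^8 ≡ 106^2 = 11236 ≡ 64 (mod 133)
8^16 ≡ 64^2 = 4096 ≡ 106 (mod 133)
8^32 ≡ 106^2 = 11236 ≡ 64 (mod 133)
8^64 ≡ 64^2 = 4096 ≡ 106 (mod 133)
8^128 ≡ 106^2 = 11236 ≡ 64 (mod 133)
132 = 128 + 4 in binary powers of 2.
So 8^132 ≡ 64 · 106 ≡ 1 (mod 133).
Since the result is 1, base 8 gives no evidence that 133 is composite.

1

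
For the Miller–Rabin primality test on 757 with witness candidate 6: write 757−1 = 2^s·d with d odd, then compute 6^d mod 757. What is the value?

757 − 1 = 756 = 2^2 · 189, so d = 189.
6^1 ≡ 6 (mod 757)
6^2 ≡ 6^2 = 36 ≡ 36 (mod 757)
6^4 ≡ 36^2 = 1296 ≡ 539 (mod 757)
6^8 ≡ 539^2 = 290521 ≡ 590 (mod 757)
6^16 ≡ 590^2 = 348100 ≡ 637 (mod 757)
6^32 ≡ 637^2 = 405769 ≡ 17 (mod 757)
6^64 ≡ 17^2 = 289 ≡ 289 (mod 757)
6^128 ≡ 289^2 = 83521 ≡ 251 (mod 757)
189 = 128 + 32 + 16 + 8 + 4 + 1 in binary powers of 2.
So 6^189 ≡ 251 · 17 · 637 · 590 · 539 · 6 ≡ 87 (mod 757).
Squaring chain: 87 → 756; reaches −1, so base 6 does not prove 757 composite.

87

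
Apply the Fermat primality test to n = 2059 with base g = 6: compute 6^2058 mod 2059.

1161

6^1 ≡ 6 (mod 2059)
6^2 ≡ 6^2 = 36 ≡ 36 (mod 2059)
6^4 ≡ 36^2 = 1296 ≡ 1296 (mod 2059)
6^8 ≡ 1296^2 = 1679616 ≡ 1531 (mod 2059)
6^16 ≡ 1531^2 = 2343961 ≡ 819 (mod 2059)
6^32 ≡ 819^2 = 670761 ≡ 1586 (mod 2059)
6^64 ≡ 1586^2 = 2515396 ≡ 1357 (mod 2059)
6^128 ≡ 1357^2 = 1841449 ≡ 703 (mod 2059)
6^256 ≡ 703^2 = 494209 ≡ 49 (mod 2059)
6^512 ≡ 49^2 = 2401 ≡ 342 (mod 2059)
6^1024 ≡ 342^2 = 116964 ≡ 1660 (mod 2059)
6^2048 ≡ 1660^2 = 2755600 ≡ 658 (mod 2059)
2058 = 2048 + 8 + 2 in binary powers of 2.
So 6^2058 ≡ 658 · 1531 · 36 ≡ 1161 (mod 2059).
Since 1161 ≠ 1, base 6 is a Fermat witness: 2059 is composite.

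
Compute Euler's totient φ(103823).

101614

Factor: 103823 = 47^3.
φ(103823) = 47^2·(47−1) = 101614.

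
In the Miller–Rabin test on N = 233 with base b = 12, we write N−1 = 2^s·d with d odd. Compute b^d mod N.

221

233 − 1 = 232 = 2^3 · 29, so d = 29.
12^1 ≡ 12 (mod 233)
12^2 ≡ 12^2 = 144 ≡ 144 (mod 233)
12^4 ≡ 144^2 = 20736 ≡ 232 (mod 233)
12^8 ≡ 232^2 = 53824 ≡ 1 (mod 233)
12^16 ≡ 1^2 = 1 ≡ 1 (mod 233)
29 = 16 + 8 + 4 + 1 in binary powers of 2.
So 12^29 ≡ 1 · 1 · 232 · 12 ≡ 221 (mod 233).
Squaring chain: 221 → 144 → 232; reaches −1, so base 12 does not prove 233 composite.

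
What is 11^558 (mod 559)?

532

11^1 ≡ 11 (mod 559)
11^2 ≡ 11^2 = 121 ≡ 121 (mod 559)
11^4 ≡ 121^2 = 14641 ≡ 107 (mod 559)
11^8 ≡ 107^2 = 11449 ≡ 269 (mod 559)
11^16 ≡ 269^2 = 72361 ≡ 250 (mod 559)
11^32 ≡ 250^2 = 62500 ≡ 451 (mod 559)
11^64 ≡ 451^2 = 203401 ≡ 484 (mod 559)
11^128 ≡ 484^2 = 234256 ≡ 35 (mod 559)
11^256 ≡ 35^2 = 1225 ≡ 107 (mod 559)
11^512 ≡ 107^2 = 11449 ≡ 269 (mod 559)
558 = 512 + 32 + 8 + 4 + 2 in binary powers of 2.
So 11^558 ≡ 269 · 451 · 269 · 107 · 121 ≡ 532 (mod 559).
Since 532 ≠ 1, base 11 is a Fermat witness: 559 is composite.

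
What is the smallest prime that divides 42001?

97

42001 is odd.
Digit sum 7, not divisible by 3.
Ends in 1: not divisible by 5.
7: 42001 = 7·6000 + 1
11: 42001 = 11·3818 + 3
13: 42001 = 13·3230 + 11
17: 42001 = 17·2470 + 11
19: 42001 = 19·2210 + 11
23: 42001 = 23·1826 + 3
29: 42001 = 29·1448 + 9
31: 42001 = 31·1354 + 27
37: 42001 = 37·1135 + 6
41: 42001 = 41·1024 + 17
43: 42001 = 43·976 + 33
47: 42001 = 47·893 + 30
53: 42001 = 53·792 + 25
59: 42001 = 59·711 + 52
61: 42001 = 61·688 + 33
67: 42001 = 67·626 + 59
71: 42001 = 71·591 + 40
73: 42001 = 73·575 + 26
79: 42001 = 79·531 + 52
83: 42001 = 83·506 + 3
89: 42001 = 89·471 + 82
97: 42001 = 97·433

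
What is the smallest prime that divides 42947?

42947 is odd.
Digit sum 26, not divisible by 3.
Ends in 7: not divisible by 5.
7: 42947 = 7·6135 + 2
11: 42947 = 11·3904 + 3
13: 42947 = 13·3303 + 8
17: 42947 = 17·2526 + 5
19: 42947 = 19·2260 + 7
23: 42947 = 23·1867 + 6
29: 42947 = 29·1480 + 27
31: 42947 = 31·1385 + 12
37: 42947 = 37·1160 + 27
41: 42947 = 41·1047 + 20
43: 42947 = 43·998 + 33
47: 42947 = 47·913 + 36
53: 42947 = 53·810 + 17
59: 42947 = 59·727 + 54
61: 42947 = 61·704 + 3
67: 42947 = 67·641

67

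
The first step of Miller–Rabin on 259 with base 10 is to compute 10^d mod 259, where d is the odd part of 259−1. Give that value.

223

259 − 1 = 258 = 2^1 · 129, so d = 129.
10^1 ≡ 10 (mod 259)
10^2 ≡ 10^2 = 100 ≡ 100 (mod 259)
10^4 ≡ 100^2 = 10000 ≡ 158 (mod 259)
10^8 ≡ 158^2 = 24964 ≡ 100 (mod 259)
10^16 ≡ 100^2 = 10000 ≡ 158 (mod 259)
10^32 ≡ 158^2 = 24964 ≡ 100 (mod 259)
10^64 ≡ 100^2 = 10000 ≡ 158 (mod 259)
10^128 ≡ 158^2 = 24964 ≡ 100 (mod 259)
129 = 128 + 1 in binary powers of 2.
So 10^129 ≡ 100 · 10 ≡ 223 (mod 259).
Squaring chain: 223; never reaches −1, so base 10 is a Miller–Rabin witness that 259 is composite.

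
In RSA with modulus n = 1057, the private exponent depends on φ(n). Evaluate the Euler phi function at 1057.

900

Factor: 1057 = 7 · 151.
φ(1057) = (7−1) · (151−1) = 6 · 150 = 900.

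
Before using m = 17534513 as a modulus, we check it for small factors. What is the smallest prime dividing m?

89

17534513 is odd.
Digit sum 29, not divisible by 3.
Ends in 3: not divisible by 5.
7: 17534513 = 7·2504930 + 3
11: 17534513 = 11·1594046 + 7
13: 17534513 = 13·1348808 + 9
17: 17534513 = 17·1031441 + 16
19: 17534513 = 19·922869 + 2
23: 17534513 = 23·762370 + 3
29: 17534513 = 29·604638 + 11
31: 17534513 = 31·565629 + 14
37: 17534513 = 37·473905 + 28
41: 17534513 = 41·427671 + 2
43: 17534513 = 43·407779 + 16
47: 17534513 = 47·373074 + 35
53: 17534513 = 53·330839 + 46
59: 17534513 = 59·297195 + 8
61: 17534513 = 61·287451 + 2
67: 17534513 = 67·261709 + 10
71: 17534513 = 71·246964 + 69
73: 17534513 = 73·240198 + 59
79: 17534513 = 79·221955 + 68
83: 17534513 = 83·211259 + 16
89: 17534513 = 89·197017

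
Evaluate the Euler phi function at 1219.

1144

Factor: 1219 = 23 · 53.
φ(1219) = (23−1) · (53−1) = 22 · 52 = 1144.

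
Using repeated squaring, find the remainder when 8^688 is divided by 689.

8^1 ≡ 8 (mod 689)
8^2 ≡ 8^2 = 64 ≡ 64 (mod 689)
8^4 ≡ 64^2 = 4096 ≡ 651 (mod 689)
8^8 ≡ 651^2 = 423801 ≡ 66 (mod 689)
8^16 ≡ 66^2 = 4356 ≡ 222 (mod 689)
8^32 ≡ 222^2 = 49284 ≡ 365 (mod 689)
8^64 ≡ 365^2 = 133225 ≡ 248 (mod 689)
8^128 ≡ 248^2 = 61504 ≡ 183 (mod 689)
8^256 ≡ 183^2 = 33489 ≡ 417 (mod 689)
8^512 ≡ 417^2 = 173889 ≡ 261 (mod 689)
688 = 512 + 128 + 32 + 16 in binary powers of 2.
So 8^688 ≡ 261 · 183 · 365 · 222 ≡ 248 (mod 689).
Since 248 ≠ 1, base 8 is a Fermat witness: 689 is composite.

248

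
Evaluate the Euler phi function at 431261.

413712

Factor: 431261 = 53 · 79 · 103.
φ(431261) = (53−1) · (79−1) · (103−1) = 52 · 78 · 102 = 413712.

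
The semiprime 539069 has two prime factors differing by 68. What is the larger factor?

769

Since p = q + 68, we have 539069 = q(q + 68), so q² + 68q − 539069 = 0.
Discriminant: 68² + 4·539069 = 4624 + 2156276 = 2160900; √2160900 = 1470.
q = (−68 + 1470)/2 = 701, and p = q + 68 = 769.
Check: 701 · 769 = 539069.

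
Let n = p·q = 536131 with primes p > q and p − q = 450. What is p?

Since p = q + 450, we have 536131 = q(q + 450), so q² + 450q − 536131 = 0.
Discriminant: 450² + 4·536131 = 202500 + 2144524 = 2347024; √2347024 = 1532.
q = (−450 + 1532)/2 = 541, and p = q + 450 = 991.
Check: 541 · 991 = 536131.

991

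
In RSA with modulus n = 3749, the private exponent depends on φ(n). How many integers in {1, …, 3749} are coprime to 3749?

Factor: 3749 = 23 · 163.
φ(3749) = (23−1) · (163−1) = 22 · 162 = 3564.

3564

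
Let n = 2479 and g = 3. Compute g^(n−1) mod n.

3^1 ≡ 3 (mod 2479)
3^2 ≡ 3^2 = 9 ≡ 9 (mod 2479)
3^4 ≡ 9^2 = 81 ≡ 81 (mod 2479)
3^8 ≡ 81^2 = 6561 ≡ 1603 (mod 2479)
3^16 ≡ 1603^2 = 2569609 ≡ 1365 (mod 2479)
3^32 ≡ 1365^2 = 1863225 ≡ 1496 (mod 2479)
3^64 ≡ 1496^2 = 2238016 ≡ 1958 (mod 2479)
3^128 ≡ 1958^2 = 3833764 ≡ 1230 (mod 2479)
3^256 ≡ 1230^2 = 1512900 ≡ 710 (mod 2479)
3^512 ≡ 710^2 = 504100 ≡ 863 (mod 2479)
3^1024 ≡ 863^2 = 744769 ≡ 1069 (mod 2479)
3^2048 ≡ 1069^2 = 1142761 ≡ 2421 (mod 2479)
2478 = 2048 + 256 + 128 + 32 + 8 + 4 + 2 in binary powers of 2.
So 3^2478 ≡ 2421 · 710 · 1230 · 1496 · 1603 · 81 · 9 ≡ 2452 (mod 2479).
Since 2452 ≠ 1, base 3 is a Fermat witness: 2479 is composite.

2452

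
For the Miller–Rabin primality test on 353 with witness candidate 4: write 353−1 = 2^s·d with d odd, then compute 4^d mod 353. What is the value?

311

353 − 1 = 352 = 2^5 · 11, so d = 11.
4^1 ≡ 4 (mod 353)
4^2 ≡ 4^2 = 16 ≡ 16 (mod 353)
4^4 ≡ 16^2 = 256 ≡ 256 (mod 353)
4^8 ≡ 256^2 = 65536 ≡ 231 (mod 353)
11 = 8 + 2 + 1 in binary powers of 2.
So 4^11 ≡ 231 · 16 · 4 ≡ 311 (mod 353).
Squaring chain: 311 → 352 → 1 → 1 → 1; reaches −1, so base 4 does not prove 353 composite.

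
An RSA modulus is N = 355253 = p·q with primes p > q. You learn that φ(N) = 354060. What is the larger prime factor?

631

φ(n) = (p−1)(q−1) = n − (p+q) + 1, so p + q = 355253 − 354060 + 1 = 1194.
p and q are the roots of t² − 1194t + 355253 = 0.
Discriminant: 1194² − 4·355253 = 1425636 − 1421012 = 4624; √4624 = 68.
q = (1194 − 68)/2 = 563, p = (1194 + 68)/2 = 631.
Check: 563 · 631 = 355253.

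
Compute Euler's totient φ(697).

640

Factor: 697 = 17 · 41.
φ(697) = (17−1) · (41−1) = 16 · 40 = 640.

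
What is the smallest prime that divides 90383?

19

90383 is odd.
Digit sum 23, not divisible by 3.
Ends in 3: not divisible by 5.
7: 90383 = 7·12911 + 6
11: 90383 = 11·8216 + 7
13: 90383 = 13·6952 + 7
17: 90383 = 17·5316 + 11
19: 90383 = 19·4757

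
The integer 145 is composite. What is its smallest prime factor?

5

145 is odd.
Digit sum 10, not divisible by 3.
Ends in 5: divisible by 5.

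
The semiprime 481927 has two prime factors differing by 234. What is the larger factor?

821

Since p = q + 234, we have 481927 = q(q + 234), so q² + 234q − 481927 = 0.
Discriminant: 234² + 4·481927 = 54756 + 1927708 = 1982464; √1982464 = 1408.
q = (−234 + 1408)/2 = 587, and p = q + 234 = 821.
Check: 587 · 821 = 481927.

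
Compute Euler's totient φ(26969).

26640

Factor: 26969 = 149 · 181.
φ(26969) = (149−1) · (181−1) = 148 · 180 = 26640.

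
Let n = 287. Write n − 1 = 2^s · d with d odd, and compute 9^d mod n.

287 − 1 = 286 = 2^1 · 143, so d = 143.
9^1 ≡ 9 (mod 287)
9^2 ≡ 9^2 = 81 ≡ 81 (mod 287)
9^4 ≡ 81^2 = 6561 ≡ 247 (mod 287)
9^8 ≡ 247^2 = 61009 ≡ 165 (mod 287)
9^16 ≡ 165^2 = 27225 ≡ 247 (mod 287)
9^32 ≡ 247^2 = 61009 ≡ 165 (mod 287)
9^64 ≡ 165^2 = 27225 ≡ 247 (mod 287)
9^128 ≡ 247^2 = 61009 ≡ 165 (mod 287)
143 = 128 + 8 + 4 + 2 + 1 in binary powers of 2.
So 9^143 ≡ 165 · 165 · 247 · 81 · 9 ≡ 32 (mod 287).
Squaring chain: 32; never reaches −1, so base 9 is a Miller–Rabin witness that 287 is composite.

32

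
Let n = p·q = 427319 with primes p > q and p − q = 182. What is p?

Since p = q + 182, we have 427319 = q(q + 182), so q² + 182q − 427319 = 0.
Discriminant: 182² + 4·427319 = 33124 + 1709276 = 1742400; √1742400 = 1320.
q = (−182 + 1320)/2 = 569, and p = q + 182 = 751.
Check: 569 · 751 = 427319.

751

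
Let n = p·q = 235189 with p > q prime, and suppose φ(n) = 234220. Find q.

φ(n) = (p−1)(q−1) = n − (p+q) + 1, so p + q = 235189 − 234220 + 1 = 970.
p and q are the roots of t² − 970t + 235189 = 0.
Discriminant: 970² − 4·235189 = 940900 − 940756 = 144; √144 = 12.
q = (970 − 12)/2 = 479, p = (970 + 12)/2 = 491.
Check: 479 · 491 = 235189.

479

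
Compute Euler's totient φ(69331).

Factor: 69331 = 19 · 41 · 89.
φ(69331) = (19−1) · (41−1) · (89−1) = 18 · 40 · 88 = 63360.

63360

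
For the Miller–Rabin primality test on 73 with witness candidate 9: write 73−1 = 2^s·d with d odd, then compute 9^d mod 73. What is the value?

73 − 1 = 72 = 2^3 · 9, so d = 9.
9^1 ≡ 9 (mod 73)
9^2 ≡ 9^2 = 81 ≡ 8 (mod 73)
9^4 ≡ 8^2 = 64 ≡ 64 (mod 73)
9^8 ≡ 64^2 = 4096 ≡ 8 (mod 73)
9 = 8 + 1 in binary powers of 2.
So 9^9 ≡ 8 · 9 ≡ 72 (mod 73).
Since 9^d ≡ 72 (mod 73), base 9 does not prove 73 composite.

72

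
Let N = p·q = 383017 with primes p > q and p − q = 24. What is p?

631

Since p = q + 24, we have 383017 = q(q + 24), so q² + 24q − 383017 = 0.
Discriminant: 24² + 4·383017 = 576 + 1532068 = 1532644; √1532644 = 1238.
q = (−24 + 1238)/2 = 607, and p = q + 24 = 631.
Check: 607 · 631 = 383017.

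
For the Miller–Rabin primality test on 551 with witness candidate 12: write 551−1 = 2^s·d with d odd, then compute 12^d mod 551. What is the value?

46

551 − 1 = 550 = 2^1 · 275, so d = 275.
12^1 ≡ 12 (mod 551)
12^2 ≡ 12^2 = 144 ≡ 144 (mod 551)
12^4 ≡ 144^2 = 20736 ≡ 349 (mod 551)
12^8 ≡ 349^2 = 121801 ≡ 30 (mod 551)
12^16 ≡ 30^2 = 900 ≡ 349 (mod 551)
12^32 ≡ 349^2 = 121801 ≡ 30 (mod 551)
12^64 ≡ 30^2 = 900 ≡ 349 (mod 551)
12^128 ≡ 349^2 = 121801 ≡ 30 (mod 551)
12^256 ≡ 30^2 = 900 ≡ 349 (mod 551)
275 = 256 + 16 + 2 + 1 in binary powers of 2.
So 12^275 ≡ 349 · 349 · 144 · 12 ≡ 46 (mod 551).
Squaring chain: 46; never reaches −1, so base 12 is a Miller–Rabin witness that 551 is composite.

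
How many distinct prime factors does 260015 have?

5

260015 = 5 · 52003
52003 = 7 · 7429
7429 = 17 · 437
437 = 19 · 23
260015 = 5 · 7 · 17 · 19 · 23, which has 5 distinct prime factors.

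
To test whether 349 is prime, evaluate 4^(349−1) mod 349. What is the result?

1

4^1 ≡ 4 (mod 349)
4^2 ≡ 4^2 = 16 ≡ 16 (mod 349)
4^4 ≡ 16^2 = 256 ≡ 256 (mod 349)
4^8 ≡ 256^2 = 65536 ≡ 273 (mod 349)
4^16 ≡ 273^2 = 74529 ≡ 192 (mod 349)
4^32 ≡ 192^2 = 36864 ≡ 219 (mod 349)
4^64 ≡ 219^2 = 47961 ≡ 148 (mod 349)
4^128 ≡ 148^2 = 21904 ≡ 266 (mod 349)
4^256 ≡ 266^2 = 70756 ≡ 258 (mod 349)
348 = 256 + 64 + 16 + 8 + 4 in binary powers of 2.
So 4^348 ≡ 258 · 148 · 192 · 273 · 256 ≡ 1 (mod 349).
Since the result is 1, base 4 gives no evidence that 349 is composite.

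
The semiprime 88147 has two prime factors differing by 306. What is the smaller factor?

Since p = q + 306, we have 88147 = q(q + 306), so q² + 306q − 88147 = 0.
Discriminant: 306² + 4·88147 = 93636 + 352588 = 446224; √446224 = 668.
q = (−306 + 668)/2 = 181, and p = q + 306 = 487.
Check: 181 · 487 = 88147.

181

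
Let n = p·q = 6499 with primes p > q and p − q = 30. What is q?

67

Since p = q + 30, we have 6499 = q(q + 30), so q² + 30q − 6499 = 0.
Discriminant: 30² + 4·6499 = 900 + 25996 = 26896; √26896 = 164.
q = (−30 + 164)/2 = 67, and p = q + 30 = 97.
Check: 67 · 97 = 6499.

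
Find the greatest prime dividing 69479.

69479 = 17 · 4087
4087 = 61 · 67
67 is prime.
So 69479 = 17 · 61 · 67; the largest prime factor is 67.

67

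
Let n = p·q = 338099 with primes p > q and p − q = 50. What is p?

607

Since p = q + 50, we have 338099 = q(q + 50), so q² + 50q − 338099 = 0.
Discriminant: 50² + 4·338099 = 2500 + 1352396 = 1354896; √1354896 = 1164.
q = (−50 + 1164)/2 = 557, and p = q + 50 = 607.
Check: 557 · 607 = 338099.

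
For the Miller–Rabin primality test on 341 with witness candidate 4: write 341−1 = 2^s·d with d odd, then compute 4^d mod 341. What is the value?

1

341 − 1 = 340 = 2^2 · 85, so d = 85.
4^1 ≡ 4 (mod 341)
4^2 ≡ 4^2 = 16 ≡ 16 (mod 341)
4^4 ≡ 16^2 = 256 ≡ 256 (mod 341)
4^8 ≡ 256^2 = 65536 ≡ 64 (mod 341)
4^16 ≡ 64^2 = 4096 ≡ 4 (mod 341)
4^32 ≡ 4^2 = 16 ≡ 16 (mod 341)
4^64 ≡ 16^2 = 256 ≡ 256 (mod 341)
85 = 64 + 16 + 4 + 1 in binary powers of 2.
So 4^85 ≡ 256 · 4 · 256 · 4 ≡ 1 (mod 341).
Since 4^d ≡ 1 (mod 341), base 4 does not prove 341 composite.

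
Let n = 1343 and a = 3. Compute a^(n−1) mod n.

3^1 ≡ 3 (mod 1343)
3^2 ≡ 3^2 = 9 ≡ 9 (mod 1343)
3^4 ≡ 9^2 = 81 ≡ 81 (mod 1343)
3^8 ≡ 81^2 = 6561 ≡ 1189 (mod 1343)
3^16 ≡ 1189^2 = 1413721 ≡ 885 (mod 1343)
3^32 ≡ 885^2 = 783225 ≡ 256 (mod 1343)
3^64 ≡ 256^2 = 65536 ≡ 1072 (mod 1343)
3^128 ≡ 1072^2 = 1149184 ≡ 919 (mod 1343)
3^256 ≡ 919^2 = 844561 ≡ 1157 (mod 1343)
3^512 ≡ 1157^2 = 1338649 ≡ 1021 (mod 1343)
3^1024 ≡ 1021^2 = 1042441 ≡ 273 (mod 1343)
1342 = 1024 + 256 + 32 + 16 + 8 + 4 + 2 in binary powers of 2.
So 3^1342 ≡ 273 · 1157 · 256 · 885 · 1189 · 81 · 9 ≡ 648 (mod 1343).
Since 648 ≠ 1, base 3 is a Fermat witness: 1343 is composite.

648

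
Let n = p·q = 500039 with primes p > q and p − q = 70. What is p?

743

Since p = q + 70, we have 500039 = q(q + 70), so q² + 70q − 500039 = 0.
Discriminant: 70² + 4·500039 = 4900 + 2000156 = 2005056; √2005056 = 1416.
q = (−70 + 1416)/2 = 673, and p = q + 70 = 743.
Check: 673 · 743 = 500039.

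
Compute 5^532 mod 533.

5^1 ≡ 5 (mod 533)
5^2 ≡ 5^2 = 25 ≡ 25 (mod 533)
5^4 ≡ 25^2 = 625 ≡ 92 (mod 533)
5^8 ≡ 92^2 = 8464 ≡ 469 (mod 533)
5^16 ≡ 469^2 = 219961 ≡ 365 (mod 533)
5^32 ≡ 365^2 = 133225 ≡ 508 (mod 533)
5^64 ≡ 508^2 = 258064 ≡ 92 (mod 533)
5^128 ≡ 92^2 = 8464 ≡ 469 (mod 533)
5^256 ≡ 469^2 = 219961 ≡ 365 (mod 533)
5^512 ≡ 365^2 = 133225 ≡ 508 (mod 533)
532 = 512 + 16 + 4 in binary powers of 2.
So 5^532 ≡ 508 · 365 · 92 ≡ 508 (mod 533).
Since 508 ≠ 1, base 5 is a Fermat witness: 533 is composite.

508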